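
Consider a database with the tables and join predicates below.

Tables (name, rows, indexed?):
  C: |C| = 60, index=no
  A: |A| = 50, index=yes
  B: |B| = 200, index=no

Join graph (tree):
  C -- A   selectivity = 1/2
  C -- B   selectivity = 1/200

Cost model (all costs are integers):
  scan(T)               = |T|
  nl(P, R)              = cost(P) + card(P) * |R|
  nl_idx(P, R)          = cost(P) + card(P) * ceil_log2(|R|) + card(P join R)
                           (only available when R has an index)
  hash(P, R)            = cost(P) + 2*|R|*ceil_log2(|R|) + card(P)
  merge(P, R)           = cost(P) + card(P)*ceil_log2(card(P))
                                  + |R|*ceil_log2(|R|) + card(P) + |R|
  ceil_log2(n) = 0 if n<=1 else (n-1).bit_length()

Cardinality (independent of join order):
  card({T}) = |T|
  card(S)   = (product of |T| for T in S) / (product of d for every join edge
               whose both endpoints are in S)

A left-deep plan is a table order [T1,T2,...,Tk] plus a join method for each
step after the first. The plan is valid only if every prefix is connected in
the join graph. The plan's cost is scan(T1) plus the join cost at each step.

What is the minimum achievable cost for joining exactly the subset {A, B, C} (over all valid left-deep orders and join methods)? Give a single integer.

Selinger DP over subsets of {A,B,C}:
  {C}: scan cost=60, card=60
  {A}: scan cost=50, card=50
  {B}: scan cost=200, card=200
  {AC}: card=1500; try (A,hash)→720, (C,hash)→820, (C,merge)→820, (A,merge)→830, (A,nl_idx)→1920, (C,nl)→3050 …(+1); best=720 via (A,hash)
  {BC}: card=60; try (C,hash)→1120, (B,merge)→2280, (C,merge)→2420, (B,hash)→3320, (B,nl)→12060, (C,nl)→12200; best=1120 via (C,hash)
  {ABC}: card=1500; try (A,hash)→1780, (A,merge)→1890, (A,nl_idx)→2980, (A,nl)→4120, (B,hash)→5420, (B,merge)→20520 …(+1); best=1780 via (A,hash)

1780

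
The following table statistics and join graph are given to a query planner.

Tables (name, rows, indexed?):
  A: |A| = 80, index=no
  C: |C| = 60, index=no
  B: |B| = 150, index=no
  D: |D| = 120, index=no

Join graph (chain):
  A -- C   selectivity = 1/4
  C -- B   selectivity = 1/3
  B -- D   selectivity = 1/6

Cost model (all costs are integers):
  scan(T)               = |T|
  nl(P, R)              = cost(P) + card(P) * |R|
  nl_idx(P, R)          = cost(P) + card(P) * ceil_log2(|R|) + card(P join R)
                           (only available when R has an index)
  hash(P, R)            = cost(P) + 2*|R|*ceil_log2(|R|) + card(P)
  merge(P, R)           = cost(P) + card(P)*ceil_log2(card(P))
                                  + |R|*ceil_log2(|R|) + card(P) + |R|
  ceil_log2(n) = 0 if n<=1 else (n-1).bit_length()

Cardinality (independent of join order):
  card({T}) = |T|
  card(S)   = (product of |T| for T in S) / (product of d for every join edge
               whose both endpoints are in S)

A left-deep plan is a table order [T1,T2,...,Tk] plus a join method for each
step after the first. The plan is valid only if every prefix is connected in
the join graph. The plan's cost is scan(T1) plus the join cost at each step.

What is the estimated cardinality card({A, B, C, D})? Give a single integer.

1200000

Tables in S: A(80), B(150), C(60), D(120)
Edges inside S: A-C(d=4), C-B(d=3), B-D(d=6)
numerator = 80 * 150 * 60 * 120 = 86400000
denominator = 4 * 3 * 6 = 72
card(S) = 86400000 / 72 = 1200000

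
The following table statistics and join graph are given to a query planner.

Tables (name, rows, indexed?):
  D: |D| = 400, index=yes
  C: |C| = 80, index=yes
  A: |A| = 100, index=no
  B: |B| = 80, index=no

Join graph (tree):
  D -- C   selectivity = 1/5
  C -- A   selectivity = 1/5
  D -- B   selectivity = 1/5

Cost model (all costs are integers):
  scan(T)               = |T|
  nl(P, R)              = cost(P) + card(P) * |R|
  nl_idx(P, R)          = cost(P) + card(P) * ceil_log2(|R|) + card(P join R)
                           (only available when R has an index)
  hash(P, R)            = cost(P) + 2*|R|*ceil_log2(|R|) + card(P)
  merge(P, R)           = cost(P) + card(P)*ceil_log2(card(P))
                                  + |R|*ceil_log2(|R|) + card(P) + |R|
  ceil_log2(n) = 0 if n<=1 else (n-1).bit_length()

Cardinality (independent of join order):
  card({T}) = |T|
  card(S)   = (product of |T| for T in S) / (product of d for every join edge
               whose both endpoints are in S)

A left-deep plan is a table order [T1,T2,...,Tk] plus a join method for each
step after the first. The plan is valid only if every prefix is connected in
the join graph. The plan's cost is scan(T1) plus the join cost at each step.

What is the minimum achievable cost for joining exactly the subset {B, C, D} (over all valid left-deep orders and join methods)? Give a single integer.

9440

Selinger DP over subsets of {B,C,D}:
  {D}: scan cost=400, card=400
  {C}: scan cost=80, card=80
  {B}: scan cost=80, card=80
  {CD}: card=6400; try (C,hash)→1920, (D,merge)→4720, (C,merge)→5040, (D,nl_idx)→7200, (D,hash)→7360, (C,nl_idx)→9600 …(+2); best=1920 via (C,hash)
  {BD}: card=6400; try (B,hash)→1920, (D,merge)→4720, (B,merge)→5040, (D,nl_idx)→7200, (D,hash)→7360, (D,nl)→32080 …(+1); best=1920 via (B,hash)
  {BCD}: card=102400; try (C,hash)→9440, (B,hash)→9440, (C,merge)→92160, (B,merge)→92160, (C,nl_idx)→149120, (C,nl)→513920 …(+1); best=9440 via (C,hash)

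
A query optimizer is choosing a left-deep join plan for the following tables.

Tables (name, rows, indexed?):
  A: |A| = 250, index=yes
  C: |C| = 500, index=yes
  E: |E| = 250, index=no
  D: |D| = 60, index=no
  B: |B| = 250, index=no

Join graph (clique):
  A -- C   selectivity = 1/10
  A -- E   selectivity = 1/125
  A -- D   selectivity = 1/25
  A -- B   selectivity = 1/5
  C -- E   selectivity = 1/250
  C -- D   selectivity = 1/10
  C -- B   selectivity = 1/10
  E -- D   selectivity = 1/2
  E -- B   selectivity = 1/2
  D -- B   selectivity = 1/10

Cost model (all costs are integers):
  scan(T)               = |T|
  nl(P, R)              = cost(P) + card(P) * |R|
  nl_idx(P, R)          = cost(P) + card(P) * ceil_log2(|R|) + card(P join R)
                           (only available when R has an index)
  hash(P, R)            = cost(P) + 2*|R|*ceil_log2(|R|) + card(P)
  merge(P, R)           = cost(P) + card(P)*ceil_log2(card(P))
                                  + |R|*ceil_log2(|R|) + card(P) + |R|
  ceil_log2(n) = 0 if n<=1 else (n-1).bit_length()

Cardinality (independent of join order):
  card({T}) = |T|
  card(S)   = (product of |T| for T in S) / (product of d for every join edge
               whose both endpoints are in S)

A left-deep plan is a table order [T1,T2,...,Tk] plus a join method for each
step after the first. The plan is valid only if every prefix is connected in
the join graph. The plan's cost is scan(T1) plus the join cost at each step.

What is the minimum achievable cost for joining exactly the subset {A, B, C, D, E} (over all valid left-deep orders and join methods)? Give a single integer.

Selinger DP over subsets of {A,B,C,D,E}:
  {A}: scan cost=250, card=250
  {C}: scan cost=500, card=500
  {E}: scan cost=250, card=250
  {D}: scan cost=60, card=60
  {B}: scan cost=250, card=250
  {AC}: card=12500; try (A,hash)→5000, (C,merge)→7500, (A,merge)→7750, (C,hash)→9500, (C,nl_idx)→15000, (A,nl_idx)→17000 …(+2); best=5000 via (A,hash)
  {AE}: card=500; try (A,nl_idx)→2750, (E,hash)→4500, (A,hash)→4500, (E,merge)→4750, (A,merge)→4750, (E,nl)→62750 …(+1); best=2750 via (A,nl_idx)
  {AD}: card=600; try (A,nl_idx)→1140, (D,hash)→1220, (A,merge)→2730, (D,merge)→2920, (A,hash)→4120, (A,nl)→15060 …(+1); best=1140 via (A,nl_idx)
  {AB}: card=12500; try (B,hash)→4500, (A,hash)→4500, (B,merge)→4750, (A,merge)→4750, (A,nl_idx)→14750, (B,nl)→62750 …(+1); best=4500 via (B,hash)
  {CE}: card=500; try (C,nl_idx)→3000, (E,hash)→5000, (C,merge)→7500, (E,merge)→7750, (C,hash)→9500, (C,nl)→125250 …(+1); best=3000 via (C,nl_idx)
  {CD}: card=3000; try (D,hash)→1720, (C,nl_idx)→3600, (C,merge)→5480, (D,merge)→5920, (C,hash)→9120, (C,nl)→30060 …(+1); best=1720 via (D,hash)
  {BC}: card=12500; try (B,hash)→5000, (C,merge)→7500, (B,merge)→7750, (C,hash)→9500, (C,nl_idx)→15000, (C,nl)→125250 …(+1); best=5000 via (B,hash)
  {DE}: card=7500; try (D,hash)→1220, (E,merge)→2730, (D,merge)→2920, (E,hash)→4120, (E,nl)→15060, (D,nl)→15250; best=1220 via (D,hash)
  {BE}: card=31250; try (E,hash)→4500, (B,hash)→4500, (E,merge)→4750, (B,merge)→4750, (E,nl)→62750, (B,nl)→62750; best=4500 via (E,hash)
  {BD}: card=1500; try (D,hash)→1220, (B,merge)→2730, (D,merge)→2920, (B,hash)→4120, (B,nl)→15060, (D,nl)→15250; best=1220 via (D,hash)
  {ACE}: card=100; try (A,nl_idx)→7100, (C,nl_idx)→7350, (A,hash)→7500, (A,merge)→10250, (C,hash)→12250, (C,merge)→12750 …(+5); best=7100 via (A,nl_idx)
  {ACD}: card=3000; try (A,hash)→8720, (C,nl_idx)→9540, (C,hash)→10740, (C,merge)→12740, (D,hash)→18220, (A,nl_idx)→28720 …(+5); best=8720 via (A,hash)
  {ABC}: card=62500; try (B,hash)→21500, (A,hash)→21500, (C,hash)→26000, (A,nl_idx)→167500, (C,nl_idx)→179500, (B,merge)→194750 …(+5); best=21500 via (B,hash)
  {ADE}: card=600; try (D,hash)→3970, (E,hash)→5740, (D,merge)→8170, (E,merge)→9990, (A,hash)→12720, (D,nl)→32750 …(+4); best=3970 via (D,hash)
  {ABE}: card=12500; try (B,hash)→7250, (B,merge)→10000, (E,hash)→21000, (A,hash)→39750, (B,nl)→127750, (E,merge)→194250 …(+4); best=7250 via (B,hash)
  {ABD}: card=3000; try (B,hash)→5740, (A,hash)→6720, (B,merge)→9990, (A,nl_idx)→16220, (D,hash)→17720, (A,merge)→21470 …(+4); best=5740 via (B,hash)
  {CDE}: card=1500; try (D,hash)→4220, (D,merge)→8420, (E,hash)→8720, (C,hash)→17720, (D,nl)→33000, (E,merge)→42970 …(+4); best=4220 via (D,hash)
  {BCE}: card=6250; try (B,hash)→7500, (B,merge)→10250, (E,hash)→21500, (C,hash)→44750, (B,nl)→128000, (E,merge)→194750 …(+4); best=7500 via (B,hash)
  {BCD}: card=7500; try (B,hash)→8720, (C,hash)→11720, (D,hash)→18220, (C,nl_idx)→22220, (C,merge)→24220, (B,merge)→42970 …(+4); best=8720 via (B,hash)
  {BDE}: card=93750; try (E,hash)→6720, (B,hash)→12720, (E,merge)→21470, (D,hash)→36470, (B,merge)→108470, (E,nl)→376220 …(+3); best=6720 via (E,hash)
  {ACDE}: card=12; try (D,hash)→7920, (D,merge)→8320, (C,nl_idx)→9382, (A,hash)→9720, (D,nl)→13100, (C,hash)→13570 …(+8); best=7920 via (D,hash)
  {ABCE}: card=250; try (B,merge)→10150, (B,hash)→11200, (A,hash)→17750, (C,hash)→28750, (B,nl)→32100, (A,nl_idx)→57750 …(+8); best=10150 via (B,merge)
  {ABCD}: card=1500; try (B,hash)→15720, (C,hash)→17740, (A,hash)→20220, (C,nl_idx)→34240, (C,merge)→49740, (B,merge)→49970 …(+8); best=15720 via (B,hash)
  {ABDE}: card=1500; try (B,hash)→8570, (E,hash)→12740, (B,merge)→12820, (D,hash)→20470, (E,merge)→46990, (A,hash)→104470 …(+7); best=8570 via (B,hash)
  {BCDE}: card=1875; try (B,hash)→9720, (D,hash)→14470, (E,hash)→20220, (B,merge)→24470, (D,merge)→95420, (C,hash)→109470 …(+7); best=9720 via (B,hash)
  {ABCDE}: card=3; try (B,merge)→10230, (B,nl)→10920, (D,hash)→11120, (B,hash)→11932, (D,merge)→12820, (A,hash)→15595 …(+11); best=10230 via (B,merge)

10230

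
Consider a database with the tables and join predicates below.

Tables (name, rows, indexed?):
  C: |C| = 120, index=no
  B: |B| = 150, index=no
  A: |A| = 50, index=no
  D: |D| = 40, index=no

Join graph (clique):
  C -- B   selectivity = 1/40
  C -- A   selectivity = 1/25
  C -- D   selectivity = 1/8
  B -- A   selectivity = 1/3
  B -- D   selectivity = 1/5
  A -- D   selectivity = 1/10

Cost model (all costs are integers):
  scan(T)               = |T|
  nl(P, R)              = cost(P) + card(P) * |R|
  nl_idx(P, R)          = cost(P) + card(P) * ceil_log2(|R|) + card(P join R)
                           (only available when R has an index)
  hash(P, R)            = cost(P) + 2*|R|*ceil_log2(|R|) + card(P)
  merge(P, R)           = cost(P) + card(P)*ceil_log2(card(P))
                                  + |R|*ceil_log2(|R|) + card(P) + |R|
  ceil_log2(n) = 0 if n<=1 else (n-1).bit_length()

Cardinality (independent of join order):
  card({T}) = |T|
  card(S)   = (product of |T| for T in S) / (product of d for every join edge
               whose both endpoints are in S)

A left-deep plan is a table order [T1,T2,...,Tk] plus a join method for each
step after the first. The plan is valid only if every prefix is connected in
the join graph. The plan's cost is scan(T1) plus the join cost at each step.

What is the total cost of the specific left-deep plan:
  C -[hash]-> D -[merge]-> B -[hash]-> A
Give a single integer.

step 1: scan C: cost=120, card=120
step 2: join D via hash
    card(P join D) = 120*40/(8) = 600
    cost = 120 + 2*40*6 + 120 = 720
step 3: join B via merge
    card(P join B) = 600*150/(40*5) = 450
    cost = 720 + 600*10 + 150*8 + 600 + 150 = 8670
step 4: join A via hash
    card(P join A) = 450*50/(25*3*10) = 30
    cost = 8670 + 2*50*6 + 450 = 9720

9720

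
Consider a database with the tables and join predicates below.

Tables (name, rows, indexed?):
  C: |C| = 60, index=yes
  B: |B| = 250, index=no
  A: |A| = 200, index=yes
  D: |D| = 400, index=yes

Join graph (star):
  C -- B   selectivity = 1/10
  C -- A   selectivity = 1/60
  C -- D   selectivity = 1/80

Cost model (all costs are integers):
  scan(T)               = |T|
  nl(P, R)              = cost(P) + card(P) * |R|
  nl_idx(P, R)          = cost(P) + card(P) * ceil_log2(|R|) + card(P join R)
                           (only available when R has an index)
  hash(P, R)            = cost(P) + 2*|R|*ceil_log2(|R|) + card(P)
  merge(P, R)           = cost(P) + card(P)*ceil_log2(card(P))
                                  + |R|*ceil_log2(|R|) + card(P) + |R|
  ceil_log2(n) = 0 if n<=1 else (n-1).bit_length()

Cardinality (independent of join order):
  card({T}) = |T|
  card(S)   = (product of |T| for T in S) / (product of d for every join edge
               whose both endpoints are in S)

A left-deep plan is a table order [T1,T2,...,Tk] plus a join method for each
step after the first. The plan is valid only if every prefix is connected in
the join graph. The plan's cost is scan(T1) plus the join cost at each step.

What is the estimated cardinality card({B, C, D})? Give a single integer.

7500

Tables in S: B(250), C(60), D(400)
Edges inside S: C-B(d=10), C-D(d=80)
numerator = 250 * 60 * 400 = 6000000
denominator = 10 * 80 = 800
card(S) = 6000000 / 800 = 7500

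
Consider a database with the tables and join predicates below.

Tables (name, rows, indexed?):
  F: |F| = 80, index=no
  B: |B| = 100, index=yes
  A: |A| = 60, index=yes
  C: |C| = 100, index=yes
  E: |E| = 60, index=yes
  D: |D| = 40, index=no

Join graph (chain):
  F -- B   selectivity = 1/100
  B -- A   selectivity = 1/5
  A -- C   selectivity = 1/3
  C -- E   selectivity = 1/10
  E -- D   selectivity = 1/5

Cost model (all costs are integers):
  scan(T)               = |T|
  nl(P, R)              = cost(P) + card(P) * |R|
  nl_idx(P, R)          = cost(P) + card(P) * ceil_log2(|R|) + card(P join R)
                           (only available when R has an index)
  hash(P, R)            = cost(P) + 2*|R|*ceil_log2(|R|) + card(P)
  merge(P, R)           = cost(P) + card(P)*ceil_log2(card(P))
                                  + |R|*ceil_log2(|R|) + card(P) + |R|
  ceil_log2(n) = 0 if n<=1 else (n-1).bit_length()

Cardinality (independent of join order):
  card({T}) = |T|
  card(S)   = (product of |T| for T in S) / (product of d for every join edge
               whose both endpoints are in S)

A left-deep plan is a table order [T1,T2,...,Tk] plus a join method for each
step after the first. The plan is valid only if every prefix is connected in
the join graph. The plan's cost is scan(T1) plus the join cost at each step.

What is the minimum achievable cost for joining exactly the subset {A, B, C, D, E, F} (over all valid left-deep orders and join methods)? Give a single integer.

229080

Selinger DP over subsets of {A,B,C,D,E,F}:
  {F}: scan cost=80, card=80
  {B}: scan cost=100, card=100
  {A}: scan cost=60, card=60
  {C}: scan cost=100, card=100
  {E}: scan cost=60, card=60
  {D}: scan cost=40, card=40
  {BF}: card=80; try (B,nl_idx)→720, (F,hash)→1320, (B,merge)→1520, (F,merge)→1540, (B,hash)→1560, (B,nl)→8080 …(+1); best=720 via (B,nl_idx)
  {AB}: card=1200; try (A,hash)→920, (B,merge)→1280, (A,merge)→1320, (B,hash)→1520, (B,nl_idx)→1680, (A,nl_idx)→1900 …(+2); best=920 via (A,hash)
  {AC}: card=2000; try (A,hash)→920, (C,merge)→1280, (A,merge)→1320, (C,hash)→1520, (C,nl_idx)→2480, (A,nl_idx)→2700 …(+2); best=920 via (A,hash)
  {CE}: card=600; try (E,hash)→920, (C,nl_idx)→1080, (C,merge)→1280, (E,nl_idx)→1300, (E,merge)→1320, (C,hash)→1520 …(+2); best=920 via (E,hash)
  {DE}: card=480; try (D,hash)→600, (E,merge)→740, (E,nl_idx)→760, (D,merge)→760, (E,hash)→800, (E,nl)→2440 …(+1); best=600 via (D,hash)
  {ABF}: card=960; try (A,hash)→1520, (A,merge)→1780, (A,nl_idx)→2160, (F,hash)→3240, (A,nl)→5520, (F,merge)→15960 …(+1); best=1520 via (A,hash)
  {ABC}: card=40000; try (C,hash)→3520, (B,hash)→4320, (C,merge)→16120, (B,merge)→25720, (C,nl_idx)→49320, (B,nl_idx)→54920 …(+2); best=3520 via (C,hash)
  {ACE}: card=12000; try (A,hash)→2240, (E,hash)→3640, (A,merge)→7940, (A,nl_idx)→16520, (E,nl_idx)→24920, (E,merge)→25340 …(+2); best=2240 via (A,hash)
  {CDE}: card=4800; try (D,hash)→2000, (C,hash)→2480, (C,merge)→6200, (D,merge)→7800, (C,nl_idx)→8760, (D,nl)→24920 …(+1); best=2000 via (D,hash)
  {ABCF}: card=32000; try (C,hash)→3880, (C,merge)→12880, (C,nl_idx)→40240, (F,hash)→44640, (C,nl)→97520, (F,merge)→684160 …(+1); best=3880 via (C,hash)
  {ABCE}: card=240000; try (B,hash)→15640, (E,hash)→44240, (B,merge)→183040, (B,nl_idx)→326240, (E,nl_idx)→483520, (E,merge)→683940 …(+2); best=15640 via (B,hash)
  {ACDE}: card=96000; try (A,hash)→7520, (D,hash)→14720, (A,merge)→69620, (A,nl_idx)→126800, (D,merge)→182520, (A,nl)→290000 …(+1); best=7520 via (A,hash)
  {ABCEF}: card=192000; try (E,hash)→36600, (F,hash)→256760, (E,nl_idx)→387880, (E,merge)→516300, (E,nl)→1923880, (F,merge)→4576280 …(+1); best=36600 via (E,hash)
  {ABCDE}: card=1920000; try (B,hash)→104920, (D,hash)→256120, (B,merge)→1736320, (B,nl_idx)→2599520, (D,merge)→4575920, (B,nl)→9607520 …(+1); best=104920 via (B,hash)
  {ABCDEF}: card=1536000; try (D,hash)→229080, (F,hash)→2026040, (D,merge)→3684880, (D,nl)→7716600, (F,merge)→42345560, (F,nl)→153704920; best=229080 via (D,hash)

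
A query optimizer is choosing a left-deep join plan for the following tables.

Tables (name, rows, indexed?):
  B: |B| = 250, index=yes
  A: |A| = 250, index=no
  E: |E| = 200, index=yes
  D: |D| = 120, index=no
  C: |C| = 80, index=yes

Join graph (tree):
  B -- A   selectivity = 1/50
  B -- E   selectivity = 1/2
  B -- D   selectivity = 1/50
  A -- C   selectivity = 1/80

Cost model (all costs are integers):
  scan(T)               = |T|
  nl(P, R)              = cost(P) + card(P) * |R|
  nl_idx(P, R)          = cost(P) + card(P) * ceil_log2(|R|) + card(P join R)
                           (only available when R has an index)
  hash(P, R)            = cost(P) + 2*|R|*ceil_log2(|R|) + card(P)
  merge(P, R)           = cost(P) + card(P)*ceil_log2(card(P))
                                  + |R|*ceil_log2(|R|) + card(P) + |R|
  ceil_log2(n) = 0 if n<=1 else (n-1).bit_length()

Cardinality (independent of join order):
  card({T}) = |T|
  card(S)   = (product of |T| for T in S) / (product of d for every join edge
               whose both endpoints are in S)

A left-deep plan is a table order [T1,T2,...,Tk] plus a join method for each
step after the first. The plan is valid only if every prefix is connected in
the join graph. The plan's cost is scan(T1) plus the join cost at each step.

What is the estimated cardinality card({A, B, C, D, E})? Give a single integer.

300000

Tables in S: A(250), B(250), C(80), D(120), E(200)
Edges inside S: B-A(d=50), B-E(d=2), B-D(d=50), A-C(d=80)
numerator = 250 * 250 * 80 * 120 * 200 = 120000000000
denominator = 50 * 2 * 50 * 80 = 400000
card(S) = 120000000000 / 400000 = 300000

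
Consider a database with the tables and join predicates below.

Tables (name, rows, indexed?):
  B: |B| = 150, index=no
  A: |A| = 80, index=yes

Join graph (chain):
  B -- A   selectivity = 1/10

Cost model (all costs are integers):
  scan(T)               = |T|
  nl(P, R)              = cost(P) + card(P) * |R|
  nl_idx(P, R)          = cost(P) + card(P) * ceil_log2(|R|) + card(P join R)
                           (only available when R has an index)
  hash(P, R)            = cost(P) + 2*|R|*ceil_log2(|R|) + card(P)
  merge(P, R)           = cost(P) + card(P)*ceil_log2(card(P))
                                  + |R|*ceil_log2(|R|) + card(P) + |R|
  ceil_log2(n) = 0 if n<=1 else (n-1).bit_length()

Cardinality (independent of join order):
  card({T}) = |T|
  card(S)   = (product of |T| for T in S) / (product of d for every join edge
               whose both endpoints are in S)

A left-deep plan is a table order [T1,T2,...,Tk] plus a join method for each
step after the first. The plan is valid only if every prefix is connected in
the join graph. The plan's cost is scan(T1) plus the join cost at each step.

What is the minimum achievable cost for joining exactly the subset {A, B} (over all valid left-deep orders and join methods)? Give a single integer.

Selinger DP over subsets of {A,B}:
  {B}: scan cost=150, card=150
  {A}: scan cost=80, card=80
  {AB}: card=1200; try (A,hash)→1420, (B,merge)→2070, (A,merge)→2140, (A,nl_idx)→2400, (B,hash)→2560, (B,nl)→12080 …(+1); best=1420 via (A,hash)

1420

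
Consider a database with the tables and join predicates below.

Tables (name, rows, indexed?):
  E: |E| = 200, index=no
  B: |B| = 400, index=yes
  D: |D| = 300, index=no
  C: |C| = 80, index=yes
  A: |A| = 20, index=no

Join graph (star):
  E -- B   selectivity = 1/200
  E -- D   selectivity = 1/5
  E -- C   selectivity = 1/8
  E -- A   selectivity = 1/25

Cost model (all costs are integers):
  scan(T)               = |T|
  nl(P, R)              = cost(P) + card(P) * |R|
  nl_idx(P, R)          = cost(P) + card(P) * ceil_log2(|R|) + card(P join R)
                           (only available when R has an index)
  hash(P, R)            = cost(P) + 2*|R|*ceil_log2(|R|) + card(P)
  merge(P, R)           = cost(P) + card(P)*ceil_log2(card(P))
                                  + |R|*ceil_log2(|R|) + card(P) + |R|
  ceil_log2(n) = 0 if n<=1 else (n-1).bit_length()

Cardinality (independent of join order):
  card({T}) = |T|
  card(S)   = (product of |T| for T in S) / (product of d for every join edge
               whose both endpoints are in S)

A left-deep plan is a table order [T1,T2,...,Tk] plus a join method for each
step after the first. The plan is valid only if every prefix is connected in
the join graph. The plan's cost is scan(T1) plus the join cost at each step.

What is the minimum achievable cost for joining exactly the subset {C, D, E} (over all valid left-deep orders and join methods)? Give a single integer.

8920

Selinger DP over subsets of {C,D,E}:
  {E}: scan cost=200, card=200
  {D}: scan cost=300, card=300
  {C}: scan cost=80, card=80
  {DE}: card=12000; try (E,hash)→3800, (D,merge)→5000, (E,merge)→5100, (D,hash)→5800, (D,nl)→60200, (E,nl)→60300; best=3800 via (E,hash)
  {CE}: card=2000; try (C,hash)→1520, (E,merge)→2520, (C,merge)→2640, (E,hash)→3360, (C,nl_idx)→3600, (E,nl)→16080 …(+1); best=1520 via (C,hash)
  {CDE}: card=120000; try (D,hash)→8920, (C,hash)→16920, (D,merge)→28520, (C,merge)→184440, (C,nl_idx)→207800, (D,nl)→601520 …(+1); best=8920 via (D,hash)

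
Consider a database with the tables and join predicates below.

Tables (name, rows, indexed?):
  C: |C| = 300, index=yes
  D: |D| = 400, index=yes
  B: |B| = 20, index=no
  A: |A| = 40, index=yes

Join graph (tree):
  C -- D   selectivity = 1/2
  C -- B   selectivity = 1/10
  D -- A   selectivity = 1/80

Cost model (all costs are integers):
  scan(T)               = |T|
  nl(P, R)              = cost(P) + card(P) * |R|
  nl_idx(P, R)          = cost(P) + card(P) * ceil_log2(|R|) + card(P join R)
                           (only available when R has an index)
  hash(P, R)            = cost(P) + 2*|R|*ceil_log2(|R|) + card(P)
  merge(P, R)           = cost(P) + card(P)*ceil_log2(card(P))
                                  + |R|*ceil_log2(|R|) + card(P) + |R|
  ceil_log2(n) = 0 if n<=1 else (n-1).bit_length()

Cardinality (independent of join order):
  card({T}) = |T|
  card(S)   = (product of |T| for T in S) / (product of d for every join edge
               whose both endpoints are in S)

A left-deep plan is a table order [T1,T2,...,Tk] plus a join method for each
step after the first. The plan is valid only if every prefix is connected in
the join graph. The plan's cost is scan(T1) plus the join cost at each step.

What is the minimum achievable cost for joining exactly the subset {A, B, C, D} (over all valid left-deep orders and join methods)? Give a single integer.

Selinger DP over subsets of {A,B,C,D}:
  {C}: scan cost=300, card=300
  {D}: scan cost=400, card=400
  {B}: scan cost=20, card=20
  {A}: scan cost=40, card=40
  {CD}: card=60000; try (C,hash)→6200, (D,merge)→7300, (C,merge)→7400, (D,hash)→7800, (D,nl_idx)→63000, (C,nl_idx)→64000 …(+2); best=6200 via (C,hash)
  {BC}: card=600; try (C,nl_idx)→800, (B,hash)→800, (C,merge)→3140, (B,merge)→3420, (C,hash)→5440, (C,nl)→6020 …(+1); best=800 via (C,nl_idx)
  {AD}: card=200; try (D,nl_idx)→600, (A,hash)→1280, (A,nl_idx)→3000, (D,merge)→4320, (A,merge)→4680, (D,hash)→7280 …(+2); best=600 via (D,nl_idx)
  {BCD}: card=120000; try (D,hash)→8600, (D,merge)→11400, (B,hash)→66400, (D,nl_idx)→126200, (D,nl)→240800, (B,merge)→1026320 …(+1); best=8600 via (D,hash)
  {ACD}: card=30000; try (C,merge)→5400, (C,hash)→6200, (C,nl_idx)→32400, (C,nl)→60600, (A,hash)→66680, (A,nl_idx)→396200 …(+2); best=5400 via (C,merge)
  {ABCD}: card=60000; try (B,hash)→35600, (A,hash)→129080, (B,merge)→485520, (B,nl)→605400, (A,nl_idx)→788600, (A,merge)→2168880 …(+1); best=35600 via (B,hash)

35600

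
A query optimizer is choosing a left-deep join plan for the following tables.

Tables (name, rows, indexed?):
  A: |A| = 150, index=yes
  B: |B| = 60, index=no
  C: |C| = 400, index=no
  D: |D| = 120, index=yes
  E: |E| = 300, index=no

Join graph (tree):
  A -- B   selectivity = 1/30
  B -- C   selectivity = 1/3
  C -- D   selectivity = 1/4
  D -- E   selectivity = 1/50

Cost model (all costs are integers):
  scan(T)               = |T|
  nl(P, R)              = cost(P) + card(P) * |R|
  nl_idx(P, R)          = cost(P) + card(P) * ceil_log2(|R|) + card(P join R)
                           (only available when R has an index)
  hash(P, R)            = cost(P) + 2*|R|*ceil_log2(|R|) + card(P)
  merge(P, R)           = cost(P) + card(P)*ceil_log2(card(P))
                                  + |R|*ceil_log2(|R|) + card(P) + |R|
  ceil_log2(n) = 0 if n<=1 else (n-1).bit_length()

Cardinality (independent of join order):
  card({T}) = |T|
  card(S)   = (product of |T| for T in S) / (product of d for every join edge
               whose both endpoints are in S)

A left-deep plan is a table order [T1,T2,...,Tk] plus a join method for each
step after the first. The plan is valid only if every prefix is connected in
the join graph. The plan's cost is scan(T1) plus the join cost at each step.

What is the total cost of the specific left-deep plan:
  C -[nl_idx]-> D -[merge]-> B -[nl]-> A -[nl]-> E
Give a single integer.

step 1: scan C: cost=400, card=400
step 2: join D via nl_idx
    card(P join D) = 400*120/(4) = 12000
    cost = 400 + 400*7 + 12000 = 15200
step 3: join B via merge
    card(P join B) = 12000*60/(3) = 240000
    cost = 15200 + 12000*14 + 60*6 + 12000 + 60 = 195620
step 4: join A via nl
    card(P join A) = 240000*150/(30) = 1200000
    cost = 195620 + 240000*150 = 36195620
step 5: join E via nl
    card(P join E) = 1200000*300/(50) = 7200000
    cost = 36195620 + 1200000*300 = 396195620

396195620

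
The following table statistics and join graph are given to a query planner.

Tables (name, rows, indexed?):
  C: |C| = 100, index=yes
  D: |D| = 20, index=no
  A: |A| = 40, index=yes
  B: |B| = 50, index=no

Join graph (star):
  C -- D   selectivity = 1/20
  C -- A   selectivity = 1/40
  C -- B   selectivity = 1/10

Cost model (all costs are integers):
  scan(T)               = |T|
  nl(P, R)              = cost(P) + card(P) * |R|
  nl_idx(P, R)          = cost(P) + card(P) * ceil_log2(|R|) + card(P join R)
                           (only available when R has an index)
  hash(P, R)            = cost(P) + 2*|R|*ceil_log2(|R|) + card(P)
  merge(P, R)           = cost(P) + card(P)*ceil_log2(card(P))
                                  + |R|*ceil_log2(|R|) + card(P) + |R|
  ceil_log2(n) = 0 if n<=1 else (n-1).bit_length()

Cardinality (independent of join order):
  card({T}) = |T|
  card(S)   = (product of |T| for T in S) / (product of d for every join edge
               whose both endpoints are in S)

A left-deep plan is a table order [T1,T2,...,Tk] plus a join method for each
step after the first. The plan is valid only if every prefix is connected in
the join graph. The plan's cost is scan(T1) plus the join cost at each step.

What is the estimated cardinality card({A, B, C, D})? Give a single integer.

Tables in S: A(40), B(50), C(100), D(20)
Edges inside S: C-D(d=20), C-A(d=40), C-B(d=10)
numerator = 40 * 50 * 100 * 20 = 4000000
denominator = 20 * 40 * 10 = 8000
card(S) = 4000000 / 8000 = 500

500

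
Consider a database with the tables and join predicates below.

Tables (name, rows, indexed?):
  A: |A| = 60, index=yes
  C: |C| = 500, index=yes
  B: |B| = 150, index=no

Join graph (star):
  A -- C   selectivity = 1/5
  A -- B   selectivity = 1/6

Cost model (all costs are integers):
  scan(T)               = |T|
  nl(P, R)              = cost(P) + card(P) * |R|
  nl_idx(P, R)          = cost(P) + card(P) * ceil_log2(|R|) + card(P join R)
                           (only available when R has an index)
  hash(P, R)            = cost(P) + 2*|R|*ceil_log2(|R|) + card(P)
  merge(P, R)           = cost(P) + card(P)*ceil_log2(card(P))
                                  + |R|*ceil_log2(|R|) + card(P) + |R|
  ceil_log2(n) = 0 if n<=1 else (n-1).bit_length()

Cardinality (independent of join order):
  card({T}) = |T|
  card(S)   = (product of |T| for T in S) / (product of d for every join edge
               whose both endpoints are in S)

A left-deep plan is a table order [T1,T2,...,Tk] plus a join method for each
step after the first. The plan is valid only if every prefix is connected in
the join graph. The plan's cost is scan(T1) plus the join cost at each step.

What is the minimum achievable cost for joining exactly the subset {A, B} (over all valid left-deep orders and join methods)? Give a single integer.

Selinger DP over subsets of {A,B}:
  {A}: scan cost=60, card=60
  {B}: scan cost=150, card=150
  {AB}: card=1500; try (A,hash)→1020, (B,merge)→1830, (A,merge)→1920, (B,hash)→2520, (A,nl_idx)→2550, (B,nl)→9060 …(+1); best=1020 via (A,hash)

1020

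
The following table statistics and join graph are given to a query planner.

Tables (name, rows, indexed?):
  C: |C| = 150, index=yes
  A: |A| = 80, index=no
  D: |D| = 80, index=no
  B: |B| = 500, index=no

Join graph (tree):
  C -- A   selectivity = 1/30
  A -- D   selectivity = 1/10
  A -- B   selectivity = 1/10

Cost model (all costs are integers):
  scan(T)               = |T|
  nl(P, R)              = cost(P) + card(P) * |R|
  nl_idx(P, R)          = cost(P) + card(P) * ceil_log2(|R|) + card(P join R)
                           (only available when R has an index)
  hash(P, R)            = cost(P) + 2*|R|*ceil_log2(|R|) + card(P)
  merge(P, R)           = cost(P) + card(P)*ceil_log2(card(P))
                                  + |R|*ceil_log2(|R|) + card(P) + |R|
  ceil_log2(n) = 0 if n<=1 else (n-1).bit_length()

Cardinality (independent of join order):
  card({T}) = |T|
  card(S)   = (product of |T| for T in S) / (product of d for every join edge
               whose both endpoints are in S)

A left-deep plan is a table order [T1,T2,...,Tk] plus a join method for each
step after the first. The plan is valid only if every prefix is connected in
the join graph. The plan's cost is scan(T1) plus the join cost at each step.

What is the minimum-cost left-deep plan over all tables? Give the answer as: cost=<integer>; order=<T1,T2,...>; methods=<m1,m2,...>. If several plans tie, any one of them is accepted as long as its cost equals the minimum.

cost=14840; order=A,C,D,B; methods=nl_idx,hash,hash

Selinger DP (subsets sized 1..n):
  {C}: scan cost=150, card=150
  {A}: scan cost=80, card=80
  {D}: scan cost=80, card=80
  {B}: scan cost=500, card=500
  {AC}: card=400; try (C,nl_idx)→1120, (A,hash)→1420, (C,merge)→2070, (A,merge)→2140, (C,hash)→2560, (C,nl)→12080 …(+1); best=1120 via (C,nl_idx)
  {AD}: card=640; try (D,hash)→1280, (A,hash)→1280, (D,merge)→1360, (A,merge)→1360, (D,nl)→6480, (A,nl)→6480; best=1280 via (D,hash)
  {AB}: card=4000; try (A,hash)→2120, (B,merge)→5720, (A,merge)→6140, (B,hash)→9160, (B,nl)→40080, (A,nl)→40500; best=2120 via (A,hash)
  {ACD}: card=3200; try (D,hash)→2640, (C,hash)→4320, (D,merge)→5760, (C,nl_idx)→9600, (C,merge)→9670, (D,nl)→33120 …(+1); best=2640 via (D,hash)
  {ABC}: card=20000; try (C,hash)→8520, (B,merge)→10120, (B,hash)→10520, (C,nl_idx)→54120, (C,merge)→55470, (B,nl)→201120 …(+1); best=8520 via (C,hash)
  {ABD}: card=32000; try (D,hash)→7240, (B,hash)→10920, (B,merge)→13320, (D,merge)→54760, (B,nl)→321280, (D,nl)→322120; best=7240 via (D,hash)
  {ABCD}: card=160000; try (B,hash)→14840, (D,hash)→29640, (C,hash)→41640, (B,merge)→49240, (D,merge)→329160, (C,nl_idx)→423240 …(+4); best=14840 via (B,hash)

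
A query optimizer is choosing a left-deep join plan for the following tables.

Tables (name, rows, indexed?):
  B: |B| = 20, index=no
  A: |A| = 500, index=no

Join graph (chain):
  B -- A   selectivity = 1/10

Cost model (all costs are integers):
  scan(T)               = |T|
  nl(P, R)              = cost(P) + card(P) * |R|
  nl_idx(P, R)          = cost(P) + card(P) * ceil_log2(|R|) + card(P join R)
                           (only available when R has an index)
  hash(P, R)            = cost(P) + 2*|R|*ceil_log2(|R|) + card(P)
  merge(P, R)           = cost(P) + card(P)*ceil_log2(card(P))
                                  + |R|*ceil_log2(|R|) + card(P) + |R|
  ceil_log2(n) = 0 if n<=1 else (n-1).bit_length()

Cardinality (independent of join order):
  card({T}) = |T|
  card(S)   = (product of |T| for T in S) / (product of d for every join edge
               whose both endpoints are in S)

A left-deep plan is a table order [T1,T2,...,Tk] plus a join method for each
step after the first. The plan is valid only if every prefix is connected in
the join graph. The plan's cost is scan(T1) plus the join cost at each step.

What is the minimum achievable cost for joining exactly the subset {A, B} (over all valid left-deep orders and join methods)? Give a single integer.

Selinger DP over subsets of {A,B}:
  {B}: scan cost=20, card=20
  {A}: scan cost=500, card=500
  {AB}: card=1000; try (B,hash)→1200, (A,merge)→5140, (B,merge)→5620, (A,hash)→9040, (A,nl)→10020, (B,nl)→10500; best=1200 via (B,hash)

1200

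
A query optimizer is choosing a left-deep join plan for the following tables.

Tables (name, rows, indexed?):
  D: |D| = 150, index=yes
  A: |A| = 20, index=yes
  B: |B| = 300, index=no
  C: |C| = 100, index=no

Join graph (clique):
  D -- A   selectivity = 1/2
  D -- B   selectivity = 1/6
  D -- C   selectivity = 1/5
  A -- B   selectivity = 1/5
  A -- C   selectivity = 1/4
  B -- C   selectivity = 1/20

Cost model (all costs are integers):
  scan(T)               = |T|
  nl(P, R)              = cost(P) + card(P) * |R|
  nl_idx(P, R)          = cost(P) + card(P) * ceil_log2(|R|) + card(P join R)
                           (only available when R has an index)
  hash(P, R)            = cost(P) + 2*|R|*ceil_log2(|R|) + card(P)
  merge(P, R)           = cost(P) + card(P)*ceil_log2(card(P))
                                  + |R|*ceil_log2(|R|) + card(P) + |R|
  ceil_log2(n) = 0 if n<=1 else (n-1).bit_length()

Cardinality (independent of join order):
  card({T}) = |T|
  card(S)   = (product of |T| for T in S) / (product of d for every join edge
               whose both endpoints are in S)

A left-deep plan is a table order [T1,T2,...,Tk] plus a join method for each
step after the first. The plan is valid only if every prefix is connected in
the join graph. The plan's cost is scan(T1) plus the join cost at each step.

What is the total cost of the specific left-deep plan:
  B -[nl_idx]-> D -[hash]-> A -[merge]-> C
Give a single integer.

243700

step 1: scan B: cost=300, card=300
step 2: join D via nl_idx
    card(P join D) = 300*150/(6) = 7500
    cost = 300 + 300*8 + 7500 = 10200
step 3: join A via hash
    card(P join A) = 7500*20/(2*5) = 15000
    cost = 10200 + 2*20*5 + 7500 = 17900
step 4: join C via merge
    card(P join C) = 15000*100/(5*4*20) = 3750
    cost = 17900 + 15000*14 + 100*7 + 15000 + 100 = 243700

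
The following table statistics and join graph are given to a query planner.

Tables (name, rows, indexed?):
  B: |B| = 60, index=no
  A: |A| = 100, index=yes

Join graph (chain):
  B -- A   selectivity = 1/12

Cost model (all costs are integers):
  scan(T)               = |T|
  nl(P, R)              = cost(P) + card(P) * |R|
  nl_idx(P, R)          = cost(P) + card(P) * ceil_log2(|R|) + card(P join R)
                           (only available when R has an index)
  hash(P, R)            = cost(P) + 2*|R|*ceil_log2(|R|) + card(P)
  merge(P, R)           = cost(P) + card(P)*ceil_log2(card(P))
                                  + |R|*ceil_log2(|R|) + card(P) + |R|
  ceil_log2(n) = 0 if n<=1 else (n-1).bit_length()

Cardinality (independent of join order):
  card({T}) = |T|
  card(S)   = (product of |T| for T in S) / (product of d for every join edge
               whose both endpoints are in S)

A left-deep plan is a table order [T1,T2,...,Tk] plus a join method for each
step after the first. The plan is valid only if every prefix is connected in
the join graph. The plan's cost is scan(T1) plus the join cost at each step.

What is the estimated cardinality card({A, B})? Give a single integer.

Tables in S: A(100), B(60)
Edges inside S: B-A(d=12)
numerator = 100 * 60 = 6000
denominator = 12 = 12
card(S) = 6000 / 12 = 500

500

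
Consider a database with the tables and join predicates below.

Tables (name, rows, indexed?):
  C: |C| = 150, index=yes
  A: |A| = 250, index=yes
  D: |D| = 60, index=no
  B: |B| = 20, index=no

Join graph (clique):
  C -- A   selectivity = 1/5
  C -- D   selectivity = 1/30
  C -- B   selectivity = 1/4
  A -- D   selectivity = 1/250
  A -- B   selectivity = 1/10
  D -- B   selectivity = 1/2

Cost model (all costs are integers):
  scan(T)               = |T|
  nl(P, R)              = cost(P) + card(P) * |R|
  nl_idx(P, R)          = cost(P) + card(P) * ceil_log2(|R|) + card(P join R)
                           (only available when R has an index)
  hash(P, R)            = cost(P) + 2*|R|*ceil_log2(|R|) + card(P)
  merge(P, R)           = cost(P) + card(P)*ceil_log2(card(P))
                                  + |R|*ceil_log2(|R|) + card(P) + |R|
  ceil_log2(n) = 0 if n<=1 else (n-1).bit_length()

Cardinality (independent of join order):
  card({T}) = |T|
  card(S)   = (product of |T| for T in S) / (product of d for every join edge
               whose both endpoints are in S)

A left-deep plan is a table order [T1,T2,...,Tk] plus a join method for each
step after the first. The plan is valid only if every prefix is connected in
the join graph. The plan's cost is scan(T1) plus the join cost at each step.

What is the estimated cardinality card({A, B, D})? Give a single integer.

Tables in S: A(250), B(20), D(60)
Edges inside S: A-D(d=250), A-B(d=10), D-B(d=2)
numerator = 250 * 20 * 60 = 300000
denominator = 250 * 10 * 2 = 5000
card(S) = 300000 / 5000 = 60

60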